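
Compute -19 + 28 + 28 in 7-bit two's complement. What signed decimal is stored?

37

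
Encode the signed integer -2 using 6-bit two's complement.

111110

|-2| = 2 = 000010 in 6 bits.
Invert the bits: 111101. Add 1: 111110.
Check: 111110 reads as 62 − 64 = -2.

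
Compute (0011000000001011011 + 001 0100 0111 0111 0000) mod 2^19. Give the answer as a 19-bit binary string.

0101100011111001011

  0011000000001011011
+ 0010100011101110000
= 0101100011111001011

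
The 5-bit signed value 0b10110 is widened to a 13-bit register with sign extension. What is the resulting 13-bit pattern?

MSB of 10110 is 1; replicate it into the new high bits.
11111111|10110 → 1111111110110 (still -10).

1111111110110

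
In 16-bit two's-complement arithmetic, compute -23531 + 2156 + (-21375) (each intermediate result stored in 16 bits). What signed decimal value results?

-23531 + 2156 = -21375 (1010110010000001)
-21375 + (-21375) = -42750 → wraps to 22786 (0101100100000010)

22786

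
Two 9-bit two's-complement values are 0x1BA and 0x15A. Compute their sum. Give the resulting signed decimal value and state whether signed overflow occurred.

-236; no overflow

0x1BA = 110111010 = -70 (signed)
0x15A = 101011010 = -166 (signed)
  110111010
+ 101011010
= 100010100  (discard carry-out 1)
Result 100010100: MSB = 1 → 276 − 512 = -236.
Both addends are negative and so is the stored result: no signed overflow.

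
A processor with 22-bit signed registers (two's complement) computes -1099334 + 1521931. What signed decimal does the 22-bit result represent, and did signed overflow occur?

-1099334 → 1011110011100110111010
1521931 → 0101110011100100001011
  1011110011100110111010
+ 0101110011100100001011
= 0001100111001011000101  (discard carry-out 1)
Result 0001100111001011000101: MSB = 0 → value 422597.
Addends have opposite signs, so signed overflow cannot occur.

422597; no overflow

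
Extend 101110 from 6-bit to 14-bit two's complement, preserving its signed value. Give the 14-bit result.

MSB of 101110 is 1; replicate it into the new high bits.
11111111|101110 → 11111111101110 (still -18).

11111111101110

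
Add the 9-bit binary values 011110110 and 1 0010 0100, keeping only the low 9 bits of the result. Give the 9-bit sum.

000011010

  011110110
+ 100100100
= 000011010  (discard carry-out 1)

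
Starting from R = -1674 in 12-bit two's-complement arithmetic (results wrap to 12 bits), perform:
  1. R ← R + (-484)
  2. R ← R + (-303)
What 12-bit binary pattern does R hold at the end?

Start: R = -1674 = 100101110110.
R = -1674 + (-484) = -2158; wraps to 1938 = 011110010010
R = 1938 + (-303) = 1635 = 011001100011

011001100011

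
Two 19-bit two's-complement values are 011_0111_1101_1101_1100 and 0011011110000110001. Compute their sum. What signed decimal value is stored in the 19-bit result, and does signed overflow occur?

011_0111_1101_1101_1100 → 0110111110111011100 = 228828 (signed)
0011011110000110001 = 113713 (signed)
  0110111110111011100
+ 0011011110000110001
= 1010011101000001101
Result 1010011101000001101: MSB = 1 → 342541 − 524288 = -181747.
Both addends are non-negative but the stored result is negative: signed overflow. The true value 228828 + 113713 = 342541 lies outside [-262144, 262143].

-181747; overflow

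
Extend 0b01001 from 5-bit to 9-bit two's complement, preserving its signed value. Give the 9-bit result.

000001001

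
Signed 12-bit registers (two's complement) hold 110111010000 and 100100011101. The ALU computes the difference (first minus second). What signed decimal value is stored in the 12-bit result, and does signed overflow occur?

1203; no overflow

110111010000 = -560 (signed)
100100011101 = -1763 (signed)
Subtract via negate-and-add: invert 100100011101 + 1 = 011011100011 (i.e. 1763).
  110111010000
+ 011011100011
= 010010110011  (discard carry-out 1)
Result 010010110011: MSB = 0 → value 1203.
Addends (after negating the subtrahend) have opposite signs, so signed overflow cannot occur.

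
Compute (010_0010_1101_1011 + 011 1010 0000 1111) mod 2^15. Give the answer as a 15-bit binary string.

101110011101010

  010001011011011
+ 011101000001111
= 101110011101010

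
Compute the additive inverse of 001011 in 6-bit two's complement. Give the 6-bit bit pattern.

Invert: 110100. Add 1: 110101.

110101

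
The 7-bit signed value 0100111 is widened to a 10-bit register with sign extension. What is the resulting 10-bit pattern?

MSB of 0100111 is 0; replicate it into the new high bits.
000|0100111 → 0000100111 (still 39).

0000100111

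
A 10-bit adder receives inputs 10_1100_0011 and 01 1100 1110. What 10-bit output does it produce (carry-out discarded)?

0010010001

  1011000011
+ 0111001110
= 0010010001  (discard carry-out 1)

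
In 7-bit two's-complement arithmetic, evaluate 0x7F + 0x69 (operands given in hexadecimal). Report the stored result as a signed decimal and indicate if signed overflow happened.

0x7F = 1111111 = -1 (signed)
0x69 = 1101001 = -23 (signed)
  1111111
+ 1101001
= 1101000  (discard carry-out 1)
Result 1101000: MSB = 1 → 104 − 128 = -24.
Both addends are negative and so is the stored result: no signed overflow.

-24; no overflow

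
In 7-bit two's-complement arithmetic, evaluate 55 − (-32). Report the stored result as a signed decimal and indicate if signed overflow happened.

55 → 0110111
-32 → 1100000
Subtract via negate-and-add: invert 1100000 + 1 = 0100000 (i.e. 32).
  0110111
+ 0100000
= 1010111
Result 1010111: MSB = 1 → 87 − 128 = -41.
Both addends (after negating the subtrahend) are non-negative but the stored result is negative: signed overflow. The true value 55 − (-32) = 87 lies outside [-64, 63].

-41; overflow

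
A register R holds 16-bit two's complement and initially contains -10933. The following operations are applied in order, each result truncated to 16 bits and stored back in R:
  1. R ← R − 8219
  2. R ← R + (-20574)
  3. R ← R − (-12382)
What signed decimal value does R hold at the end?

-27344

Start: R = -10933 = 1101010101001011.
R = -10933 − 8219 = -19152 = 1011010100110000
R = -19152 + (-20574) = -39726; wraps to 25810 = 0110010011010010
R = 25810 − (-12382) = 38192; wraps to -27344 = 1001010100110000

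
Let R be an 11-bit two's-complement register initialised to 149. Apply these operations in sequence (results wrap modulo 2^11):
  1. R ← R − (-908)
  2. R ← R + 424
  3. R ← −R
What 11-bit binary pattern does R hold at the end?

Start: R = 149 = 00010010101.
R = 149 − (-908) = 1057; wraps to -991 = 10000100001
R = -991 + 424 = -567 = 10111001001
R = −(-567) = 567 = 01000110111

01000110111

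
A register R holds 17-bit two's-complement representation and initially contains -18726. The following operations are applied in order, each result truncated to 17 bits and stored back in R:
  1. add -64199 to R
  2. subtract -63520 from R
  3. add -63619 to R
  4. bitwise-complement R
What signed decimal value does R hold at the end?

-48049

Start: R = -18726 = 11011011011011010.
R = -18726 + (-64199) = -82925; wraps to 48147 = 01011110000010011
R = 48147 − (-63520) = 111667; wraps to -19405 = 11011010000110011
R = -19405 + (-63619) = -83024; wraps to 48048 = 01011101110110000
R = NOT 01011101110110000 = 10100010001001111 = -48049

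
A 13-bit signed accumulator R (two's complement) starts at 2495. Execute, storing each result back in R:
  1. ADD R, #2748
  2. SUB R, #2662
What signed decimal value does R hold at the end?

2581

Start: R = 2495 = 0100110111111.
R = 2495 + 2748 = 5243; wraps to -2949 = 1010001111011
R = -2949 − 2662 = -5611; wraps to 2581 = 0101000010101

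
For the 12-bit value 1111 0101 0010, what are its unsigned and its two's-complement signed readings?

Unsigned: 111101010010 = 3922.
Signed: MSB=1 → 3922 − 4096 = -174.

unsigned = 3922, signed = -174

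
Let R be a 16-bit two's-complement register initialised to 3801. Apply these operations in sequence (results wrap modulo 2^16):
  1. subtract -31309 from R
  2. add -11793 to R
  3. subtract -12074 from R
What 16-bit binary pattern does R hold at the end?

1000101000111111

Start: R = 3801 = 0000111011011001.
R = 3801 − (-31309) = 35110; wraps to -30426 = 1000100100100110
R = -30426 + (-11793) = -42219; wraps to 23317 = 0101101100010101
R = 23317 − (-12074) = 35391; wraps to -30145 = 1000101000111111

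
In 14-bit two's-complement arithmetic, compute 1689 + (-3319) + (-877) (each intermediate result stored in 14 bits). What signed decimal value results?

-2507

1689 + (-3319) = -1630 (11100110100010)
-1630 + (-877) = -2507 (11011000110101)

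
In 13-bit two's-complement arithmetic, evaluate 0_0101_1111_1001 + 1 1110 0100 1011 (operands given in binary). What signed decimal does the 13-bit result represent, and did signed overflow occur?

1092; no overflow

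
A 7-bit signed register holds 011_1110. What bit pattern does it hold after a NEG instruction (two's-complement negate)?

Invert: 1000001. Add 1: 1000010.

1000010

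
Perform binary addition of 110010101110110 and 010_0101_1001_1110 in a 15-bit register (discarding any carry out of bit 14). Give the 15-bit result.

000101100010100

  110010101110110
+ 010010110011110
= 000101100010100  (discard carry-out 1)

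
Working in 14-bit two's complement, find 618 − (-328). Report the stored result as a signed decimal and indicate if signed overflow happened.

946; no overflow

618 → 00001001101010
-328 → 11111010111000
Subtract via negate-and-add: invert 11111010111000 + 1 = 00000101001000 (i.e. 328).
  00001001101010
+ 00000101001000
= 00001110110010
Result 00001110110010: MSB = 0 → value 946.
Both addends (after negating the subtrahend) are non-negative and so is the stored result: no signed overflow.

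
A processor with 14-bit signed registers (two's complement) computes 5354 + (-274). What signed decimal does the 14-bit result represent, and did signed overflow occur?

5354 → 01010011101010
-274 → 11111011101110
  01010011101010
+ 11111011101110
= 01001111011000  (discard carry-out 1)
Result 01001111011000: MSB = 0 → value 5080.
Addends have opposite signs, so signed overflow cannot occur.

5080; no overflow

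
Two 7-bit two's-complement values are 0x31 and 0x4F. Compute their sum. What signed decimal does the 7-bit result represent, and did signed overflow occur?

0x31 = 0110001 = 49 (signed)
0x4F = 1001111 = -49 (signed)
  0110001
+ 1001111
= 0000000  (discard carry-out 1)
Result 0000000: MSB = 0 → value 0.
Addends have opposite signs, so signed overflow cannot occur.

0; no overflow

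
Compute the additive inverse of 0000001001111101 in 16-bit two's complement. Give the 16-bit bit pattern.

1111110110000011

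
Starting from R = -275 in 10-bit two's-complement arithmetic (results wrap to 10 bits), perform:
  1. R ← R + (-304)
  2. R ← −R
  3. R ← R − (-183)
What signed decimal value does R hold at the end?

-262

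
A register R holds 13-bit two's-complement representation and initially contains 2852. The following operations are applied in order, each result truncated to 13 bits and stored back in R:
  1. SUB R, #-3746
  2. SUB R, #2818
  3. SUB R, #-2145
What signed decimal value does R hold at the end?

-2267

Start: R = 2852 = 0101100100100.
R = 2852 − (-3746) = 6598; wraps to -1594 = 1100111000110
R = -1594 − 2818 = -4412; wraps to 3780 = 0111011000100
R = 3780 − (-2145) = 5925; wraps to -2267 = 1011100100101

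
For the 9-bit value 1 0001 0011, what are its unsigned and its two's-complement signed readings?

Unsigned: 100010011 = 275.
Signed: MSB=1 → 275 − 512 = -237.

unsigned = 275, signed = -237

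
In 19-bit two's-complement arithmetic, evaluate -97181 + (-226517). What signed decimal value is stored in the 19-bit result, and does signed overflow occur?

-97181 → 1101000010001100011
-226517 → 1001000101100101011
  1101000010001100011
+ 1001000101100101011
= 0110000111110001110  (discard carry-out 1)
Result 0110000111110001110: MSB = 0 → value 200590.
Both addends are negative but the stored result is non-negative: signed overflow. The true value -97181 + (-226517) = -323698 lies outside [-262144, 262143].

200590; overflow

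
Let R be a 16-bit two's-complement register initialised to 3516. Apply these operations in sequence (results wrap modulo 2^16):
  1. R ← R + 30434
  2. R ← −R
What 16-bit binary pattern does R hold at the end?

Start: R = 3516 = 0000110110111100.
R = 3516 + 30434 = 33950; wraps to -31586 = 1000010010011110
R = −(-31586) = 31586 = 0111101101100010

0111101101100010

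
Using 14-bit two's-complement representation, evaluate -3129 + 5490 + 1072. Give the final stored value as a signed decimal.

-3129 + 5490 = 2361 (00100100111001)
2361 + 1072 = 3433 (00110101101001)

3433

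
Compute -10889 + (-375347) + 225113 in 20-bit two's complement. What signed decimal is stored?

-161123

-10889 + (-375347) = -386236 (10100001101101000100)
-386236 + 225113 = -161123 (11011000101010011101)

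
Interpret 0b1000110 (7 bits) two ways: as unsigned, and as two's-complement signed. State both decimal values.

Unsigned: 1000110 = 70.
Signed: MSB=1 → 70 − 128 = -58.

unsigned = 70, signed = -58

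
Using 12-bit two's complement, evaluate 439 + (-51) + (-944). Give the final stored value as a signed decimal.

-556

439 + (-51) = 388 (000110000100)
388 + (-944) = -556 (110111010100)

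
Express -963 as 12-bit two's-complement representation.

110000111101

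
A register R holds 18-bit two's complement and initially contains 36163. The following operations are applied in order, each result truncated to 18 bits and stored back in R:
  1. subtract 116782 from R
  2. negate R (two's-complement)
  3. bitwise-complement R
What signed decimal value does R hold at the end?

-80620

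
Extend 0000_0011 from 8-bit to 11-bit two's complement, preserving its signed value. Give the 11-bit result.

00000000011

MSB of 00000011 is 0; replicate it into the new high bits.
000|00000011 → 00000000011 (still 3).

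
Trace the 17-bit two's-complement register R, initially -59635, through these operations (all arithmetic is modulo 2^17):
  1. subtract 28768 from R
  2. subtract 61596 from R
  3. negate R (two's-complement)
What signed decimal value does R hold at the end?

18927

Start: R = -59635 = 10001011100001101.
R = -59635 − 28768 = -88403; wraps to 42669 = 01010011010101101
R = 42669 − 61596 = -18927 = 11011011000010001
R = −(-18927) = 18927 = 00100100111101111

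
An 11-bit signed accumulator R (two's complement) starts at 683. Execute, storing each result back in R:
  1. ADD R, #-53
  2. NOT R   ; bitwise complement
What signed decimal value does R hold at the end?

-631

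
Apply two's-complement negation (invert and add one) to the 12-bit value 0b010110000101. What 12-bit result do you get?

Invert: 101001111010. Add 1: 101001111011.
Check: 010110000101 = 1413, 101001111011 = -1413.

101001111011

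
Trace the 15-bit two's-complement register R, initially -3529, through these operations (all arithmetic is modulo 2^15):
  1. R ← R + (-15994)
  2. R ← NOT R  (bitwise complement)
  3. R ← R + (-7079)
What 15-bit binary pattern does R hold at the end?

011000010011011

Start: R = -3529 = 111001000110111.
R = -3529 + (-15994) = -19523; wraps to 13245 = 011001110111101
R = NOT 011001110111101 = 100110001000010 = -13246
R = -13246 + (-7079) = -20325; wraps to 12443 = 011000010011011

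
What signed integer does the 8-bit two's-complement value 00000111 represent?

7

MSB is 0, so the value is non-negative: 00000111 = 7.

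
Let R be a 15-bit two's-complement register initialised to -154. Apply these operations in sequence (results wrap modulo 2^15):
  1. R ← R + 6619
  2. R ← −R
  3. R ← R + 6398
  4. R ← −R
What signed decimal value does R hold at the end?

Start: R = -154 = 111111101100110.
R = -154 + 6619 = 6465 = 001100101000001
R = −(6465) = -6465 = 110011010111111
R = -6465 + 6398 = -67 = 111111110111101
R = −(-67) = 67 = 000000001000011

67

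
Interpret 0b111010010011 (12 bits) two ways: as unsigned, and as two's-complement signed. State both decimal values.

Unsigned: 111010010011 = 3731.
Signed: MSB=1 → 3731 − 4096 = -365.

unsigned = 3731, signed = -365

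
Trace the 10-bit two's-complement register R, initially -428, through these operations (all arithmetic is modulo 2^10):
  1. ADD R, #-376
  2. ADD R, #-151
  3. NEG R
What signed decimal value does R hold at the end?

-69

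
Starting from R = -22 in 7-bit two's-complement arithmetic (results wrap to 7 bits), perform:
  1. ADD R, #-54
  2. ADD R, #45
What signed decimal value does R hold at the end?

-31

Start: R = -22 = 1101010.
R = -22 + (-54) = -76; wraps to 52 = 0110100
R = 52 + 45 = 97; wraps to -31 = 1100001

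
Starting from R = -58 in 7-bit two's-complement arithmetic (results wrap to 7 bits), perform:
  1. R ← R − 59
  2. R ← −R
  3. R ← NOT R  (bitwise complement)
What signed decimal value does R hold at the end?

10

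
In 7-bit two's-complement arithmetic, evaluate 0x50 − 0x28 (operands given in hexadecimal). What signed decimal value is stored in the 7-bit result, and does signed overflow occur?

40; overflow

0x50 = 1010000 = -48 (signed)
0x28 = 0101000 = 40 (signed)
Subtract via negate-and-add: invert 0101000 + 1 = 1011000 (i.e. -40).
  1010000
+ 1011000
= 0101000  (discard carry-out 1)
Result 0101000: MSB = 0 → value 40.
Both addends (after negating the subtrahend) are negative but the stored result is non-negative: signed overflow. The true value -48 − 40 = -88 lies outside [-64, 63].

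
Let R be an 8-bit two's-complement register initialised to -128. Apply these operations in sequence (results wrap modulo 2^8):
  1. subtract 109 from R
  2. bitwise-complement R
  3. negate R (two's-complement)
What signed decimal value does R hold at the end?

Start: R = -128 = 10000000.
R = -128 − 109 = -237; wraps to 19 = 00010011
R = NOT 00010011 = 11101100 = -20
R = −(-20) = 20 = 00010100

20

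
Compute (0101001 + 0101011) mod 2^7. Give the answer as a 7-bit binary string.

  0101001
+ 0101011
= 1010100

1010100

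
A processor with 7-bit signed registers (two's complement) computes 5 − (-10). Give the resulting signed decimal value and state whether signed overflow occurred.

15; no overflow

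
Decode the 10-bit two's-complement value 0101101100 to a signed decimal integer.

364

MSB is 0, so the value is non-negative: 0101101100 = 364.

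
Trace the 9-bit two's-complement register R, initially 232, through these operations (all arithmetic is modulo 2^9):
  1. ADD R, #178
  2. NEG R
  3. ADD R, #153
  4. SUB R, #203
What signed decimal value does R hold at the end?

Start: R = 232 = 011101000.
R = 232 + 178 = 410; wraps to -102 = 110011010
R = −(-102) = 102 = 001100110
R = 102 + 153 = 255 = 011111111
R = 255 − 203 = 52 = 000110100

52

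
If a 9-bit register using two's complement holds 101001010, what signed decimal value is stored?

-182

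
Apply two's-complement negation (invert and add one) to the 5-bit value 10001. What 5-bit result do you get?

01111

Invert: 01110. Add 1: 01111.
Check: 10001 = -15, 01111 = 15.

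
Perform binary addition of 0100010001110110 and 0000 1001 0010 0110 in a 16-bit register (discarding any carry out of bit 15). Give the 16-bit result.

  0100010001110110
+ 0000100100100110
= 0100110110011100

0100110110011100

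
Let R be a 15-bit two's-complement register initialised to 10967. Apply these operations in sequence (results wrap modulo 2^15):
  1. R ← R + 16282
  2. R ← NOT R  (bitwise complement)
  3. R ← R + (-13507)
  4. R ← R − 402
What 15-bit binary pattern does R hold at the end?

101111100111001

Start: R = 10967 = 010101011010111.
R = 10967 + 16282 = 27249; wraps to -5519 = 110101001110001
R = NOT 110101001110001 = 001010110001110 = 5518
R = 5518 + (-13507) = -7989 = 110000011001011
R = -7989 − 402 = -8391 = 101111100111001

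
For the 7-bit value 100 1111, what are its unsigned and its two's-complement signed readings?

Unsigned: 1001111 = 79.
Signed: MSB=1 → 79 − 128 = -49.

unsigned = 79, signed = -49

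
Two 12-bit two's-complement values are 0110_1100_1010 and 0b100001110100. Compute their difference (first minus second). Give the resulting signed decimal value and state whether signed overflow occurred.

-426; overflow

0110_1100_1010 → 011011001010 = 1738 (signed)
0b100001110100 → 100001110100 = -1932 (signed)
Subtract via negate-and-add: invert 100001110100 + 1 = 011110001100 (i.e. 1932).
  011011001010
+ 011110001100
= 111001010110
Result 111001010110: MSB = 1 → 3670 − 4096 = -426.
Both addends (after negating the subtrahend) are non-negative but the stored result is negative: signed overflow. The true value 1738 − (-1932) = 3670 lies outside [-2048, 2047].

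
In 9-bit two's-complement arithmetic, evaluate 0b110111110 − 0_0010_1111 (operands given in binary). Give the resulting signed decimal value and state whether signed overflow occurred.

0b110111110 → 110111110 = -66 (signed)
0_0010_1111 → 000101111 = 47 (signed)
Subtract via negate-and-add: invert 000101111 + 1 = 111010001 (i.e. -47).
  110111110
+ 111010001
= 110001111  (discard carry-out 1)
Result 110001111: MSB = 1 → 399 − 512 = -113.
Both addends (after negating the subtrahend) are negative and so is the stored result: no signed overflow.

-113; no overflow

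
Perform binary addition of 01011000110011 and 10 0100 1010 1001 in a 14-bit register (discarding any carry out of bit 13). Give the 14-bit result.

11101011011100

  01011000110011
+ 10010010101001
= 11101011011100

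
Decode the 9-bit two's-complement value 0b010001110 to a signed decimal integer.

142

MSB is 0, so the value is non-negative: 010001110 = 142.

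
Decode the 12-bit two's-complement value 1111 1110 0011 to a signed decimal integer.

MSB is 1, so the value is negative.
Invert: 000000011100. Add 1: 000000011101 = 29. So the value is −29.

-29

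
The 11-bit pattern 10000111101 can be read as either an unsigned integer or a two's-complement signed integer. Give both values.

Unsigned: 10000111101 = 1085.
Signed: MSB=1 → 1085 − 2048 = -963.

unsigned = 1085, signed = -963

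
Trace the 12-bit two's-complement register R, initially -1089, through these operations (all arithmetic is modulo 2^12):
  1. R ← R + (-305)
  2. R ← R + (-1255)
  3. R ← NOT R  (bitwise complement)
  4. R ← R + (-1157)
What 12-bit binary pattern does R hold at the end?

010111010011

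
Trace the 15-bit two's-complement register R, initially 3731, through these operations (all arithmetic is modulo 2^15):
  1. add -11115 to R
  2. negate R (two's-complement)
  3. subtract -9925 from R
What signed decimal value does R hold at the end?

-15459

Start: R = 3731 = 000111010010011.
R = 3731 + (-11115) = -7384 = 110001100101000
R = −(-7384) = 7384 = 001110011011000
R = 7384 − (-9925) = 17309; wraps to -15459 = 100001110011101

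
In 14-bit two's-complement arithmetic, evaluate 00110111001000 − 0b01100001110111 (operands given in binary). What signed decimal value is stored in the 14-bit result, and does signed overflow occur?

-2735; no overflow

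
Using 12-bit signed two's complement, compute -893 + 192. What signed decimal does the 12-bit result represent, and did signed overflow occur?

-701; no overflow

-893 → 110010000011
192 → 000011000000
  110010000011
+ 000011000000
= 110101000011
Result 110101000011: MSB = 1 → 3395 − 4096 = -701.
Addends have opposite signs, so signed overflow cannot occur.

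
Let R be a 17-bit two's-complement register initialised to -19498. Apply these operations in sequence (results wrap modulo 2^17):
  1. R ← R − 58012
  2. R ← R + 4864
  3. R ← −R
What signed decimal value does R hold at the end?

-58426

Start: R = -19498 = 11011001111010110.
R = -19498 − 58012 = -77510; wraps to 53562 = 01101000100111010
R = 53562 + 4864 = 58426 = 01110010000111010
R = −(58426) = -58426 = 10001101111000110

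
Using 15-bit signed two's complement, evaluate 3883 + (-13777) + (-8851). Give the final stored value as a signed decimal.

14023

3883 + (-13777) = -9894 (101100101011010)
-9894 + (-8851) = -18745 → wraps to 14023 (011011011000111)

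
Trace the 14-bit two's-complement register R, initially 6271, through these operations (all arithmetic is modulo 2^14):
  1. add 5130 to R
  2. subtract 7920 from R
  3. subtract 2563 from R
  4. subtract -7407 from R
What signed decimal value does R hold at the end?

-8059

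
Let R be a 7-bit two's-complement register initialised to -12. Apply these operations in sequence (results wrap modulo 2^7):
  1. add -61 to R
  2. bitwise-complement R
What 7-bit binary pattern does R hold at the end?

Start: R = -12 = 1110100.
R = -12 + (-61) = -73; wraps to 55 = 0110111
R = NOT 0110111 = 1001000 = -56

1001000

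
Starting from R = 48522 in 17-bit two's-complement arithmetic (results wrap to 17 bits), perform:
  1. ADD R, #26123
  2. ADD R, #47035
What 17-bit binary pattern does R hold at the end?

11101101101010000

Start: R = 48522 = 01011110110001010.
R = 48522 + 26123 = 74645; wraps to -56427 = 10010001110010101
R = -56427 + 47035 = -9392 = 11101101101010000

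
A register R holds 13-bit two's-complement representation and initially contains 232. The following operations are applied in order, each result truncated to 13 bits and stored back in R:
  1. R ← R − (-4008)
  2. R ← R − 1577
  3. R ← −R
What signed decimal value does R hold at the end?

-2663

Start: R = 232 = 0000011101000.
R = 232 − (-4008) = 4240; wraps to -3952 = 1000010010000
R = -3952 − 1577 = -5529; wraps to 2663 = 0101001100111
R = −(2663) = -2663 = 1010110011001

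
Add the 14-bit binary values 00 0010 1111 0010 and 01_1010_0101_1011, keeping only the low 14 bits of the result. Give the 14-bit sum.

01110101001101

  00001011110010
+ 01101001011011
= 01110101001101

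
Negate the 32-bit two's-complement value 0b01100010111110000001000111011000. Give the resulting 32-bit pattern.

Invert: 10011101000001111110111000100111. Add 1: 10011101000001111110111000101000.
Check: 01100010111110000001000111011000 = 1660424664, 10011101000001111110111000101000 = -1660424664.

10011101000001111110111000101000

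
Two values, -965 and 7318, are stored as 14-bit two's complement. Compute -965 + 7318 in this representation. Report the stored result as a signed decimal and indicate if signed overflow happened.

6353; no overflow

-965 → 11110000111011
7318 → 01110010010110
  11110000111011
+ 01110010010110
= 01100011010001  (discard carry-out 1)
Result 01100011010001: MSB = 0 → value 6353.
Addends have opposite signs, so signed overflow cannot occur.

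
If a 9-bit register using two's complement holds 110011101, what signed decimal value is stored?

-99

MSB is 1, so the value is negative.
Unsigned reading: 413. Subtract 2^9 = 512: 413 − 512 = -99.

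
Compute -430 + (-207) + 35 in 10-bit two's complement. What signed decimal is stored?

-430 + (-207) = -637 → wraps to 387 (0110000011)
387 + 35 = 422 (0110100110)

422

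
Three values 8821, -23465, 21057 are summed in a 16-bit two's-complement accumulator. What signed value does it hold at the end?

8821 + (-23465) = -14644 (1100011011001100)
-14644 + 21057 = 6413 (0001100100001101)

6413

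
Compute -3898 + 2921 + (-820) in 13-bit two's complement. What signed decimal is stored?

-1797

-3898 + 2921 = -977 (1110000101111)
-977 + (-820) = -1797 (1100011111011)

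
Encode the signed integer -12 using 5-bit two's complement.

10100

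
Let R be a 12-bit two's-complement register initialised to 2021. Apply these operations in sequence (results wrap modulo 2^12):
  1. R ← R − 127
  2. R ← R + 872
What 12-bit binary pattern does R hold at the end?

Start: R = 2021 = 011111100101.
R = 2021 − 127 = 1894 = 011101100110
R = 1894 + 872 = 2766; wraps to -1330 = 101011001110

101011001110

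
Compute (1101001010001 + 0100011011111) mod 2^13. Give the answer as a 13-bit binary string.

  1101001010001
+ 0100011011111
= 0001100110000  (discard carry-out 1)

0001100110000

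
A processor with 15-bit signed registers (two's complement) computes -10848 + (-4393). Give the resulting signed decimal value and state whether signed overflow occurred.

-10848 → 101010110100000
-4393 → 110111011010111
  101010110100000
+ 110111011010111
= 100010001110111  (discard carry-out 1)
Result 100010001110111: MSB = 1 → 17527 − 32768 = -15241.
Both addends are negative and so is the stored result: no signed overflow.

-15241; no overflow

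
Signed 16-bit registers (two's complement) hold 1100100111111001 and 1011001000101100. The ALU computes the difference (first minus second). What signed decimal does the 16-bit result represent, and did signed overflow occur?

1100100111111001 = -13831 (signed)
1011001000101100 = -19924 (signed)
Subtract via negate-and-add: invert 1011001000101100 + 1 = 0100110111010100 (i.e. 19924).
  1100100111111001
+ 0100110111010100
= 0001011111001101  (discard carry-out 1)
Result 0001011111001101: MSB = 0 → value 6093.
Addends (after negating the subtrahend) have opposite signs, so signed overflow cannot occur.

6093; no overflow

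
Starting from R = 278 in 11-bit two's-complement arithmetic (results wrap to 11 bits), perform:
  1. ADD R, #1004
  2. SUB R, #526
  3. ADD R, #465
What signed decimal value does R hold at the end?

-827

Start: R = 278 = 00100010110.
R = 278 + 1004 = 1282; wraps to -766 = 10100000010
R = -766 − 526 = -1292; wraps to 756 = 01011110100
R = 756 + 465 = 1221; wraps to -827 = 10011000101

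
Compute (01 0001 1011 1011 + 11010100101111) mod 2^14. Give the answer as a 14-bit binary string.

00011011101010

  01000110111011
+ 11010100101111
= 00011011101010  (discard carry-out 1)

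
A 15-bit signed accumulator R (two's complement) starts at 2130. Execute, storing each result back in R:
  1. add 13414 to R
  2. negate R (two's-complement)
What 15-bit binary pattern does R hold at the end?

100001101001000

Start: R = 2130 = 000100001010010.
R = 2130 + 13414 = 15544 = 011110010111000
R = −(15544) = -15544 = 100001101001000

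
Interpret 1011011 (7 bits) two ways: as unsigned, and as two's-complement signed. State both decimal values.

unsigned = 91, signed = -37

Unsigned: 1011011 = 91.
Signed: MSB=1 → 91 − 128 = -37.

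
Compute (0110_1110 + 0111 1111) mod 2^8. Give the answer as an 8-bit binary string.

11101101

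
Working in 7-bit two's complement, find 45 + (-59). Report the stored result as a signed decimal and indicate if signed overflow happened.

-14; no overflow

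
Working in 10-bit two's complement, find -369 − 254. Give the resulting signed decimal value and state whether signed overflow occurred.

-369 → 1010001111
254 → 0011111110
Subtract via negate-and-add: invert 0011111110 + 1 = 1100000010 (i.e. -254).
  1010001111
+ 1100000010
= 0110010001  (discard carry-out 1)
Result 0110010001: MSB = 0 → value 401.
Both addends (after negating the subtrahend) are negative but the stored result is non-negative: signed overflow. The true value -369 − 254 = -623 lies outside [-512, 511].

401; overflow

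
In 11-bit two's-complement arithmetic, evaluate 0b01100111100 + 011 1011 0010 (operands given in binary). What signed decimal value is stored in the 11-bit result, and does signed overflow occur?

-274; overflow

0b01100111100 → 01100111100 = 828 (signed)
011 1011 0010 → 01110110010 = 946 (signed)
  01100111100
+ 01110110010
= 11011101110
Result 11011101110: MSB = 1 → 1774 − 2048 = -274.
Both addends are non-negative but the stored result is negative: signed overflow. The true value 828 + 946 = 1774 lies outside [-1024, 1023].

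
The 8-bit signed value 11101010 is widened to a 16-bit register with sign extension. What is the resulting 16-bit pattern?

MSB of 11101010 is 1; replicate it into the new high bits.
11111111|11101010 → 1111111111101010 (still -22).

1111111111101010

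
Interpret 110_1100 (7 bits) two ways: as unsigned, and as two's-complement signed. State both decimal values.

unsigned = 108, signed = -20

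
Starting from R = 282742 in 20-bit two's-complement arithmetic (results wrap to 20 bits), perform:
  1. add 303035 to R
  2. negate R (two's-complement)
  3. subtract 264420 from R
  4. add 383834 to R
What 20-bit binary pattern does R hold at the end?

10001110001001000101

Start: R = 282742 = 01000101000001110110.
R = 282742 + 303035 = 585777; wraps to -462799 = 10001111000000110001
R = −(-462799) = 462799 = 01110000111111001111
R = 462799 − 264420 = 198379 = 00110000011011101011
R = 198379 + 383834 = 582213; wraps to -466363 = 10001110001001000101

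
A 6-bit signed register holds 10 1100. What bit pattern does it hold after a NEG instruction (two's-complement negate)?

Invert: 010011. Add 1: 010100.
Check: 101100 = -20, 010100 = 20.

010100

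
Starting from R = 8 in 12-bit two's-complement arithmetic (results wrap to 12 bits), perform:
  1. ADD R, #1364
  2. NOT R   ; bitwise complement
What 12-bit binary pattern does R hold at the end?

Start: R = 8 = 000000001000.
R = 8 + 1364 = 1372 = 010101011100
R = NOT 010101011100 = 101010100011 = -1373

101010100011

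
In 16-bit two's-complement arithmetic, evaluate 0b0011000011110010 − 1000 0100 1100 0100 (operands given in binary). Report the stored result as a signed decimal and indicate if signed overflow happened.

-21458; overflow

0b0011000011110010 → 0011000011110010 = 12530 (signed)
1000 0100 1100 0100 → 1000010011000100 = -31548 (signed)
Subtract via negate-and-add: invert 1000010011000100 + 1 = 0111101100111100 (i.e. 31548).
  0011000011110010
+ 0111101100111100
= 1010110000101110
Result 1010110000101110: MSB = 1 → 44078 − 65536 = -21458.
Both addends (after negating the subtrahend) are non-negative but the stored result is negative: signed overflow. The true value 12530 − (-31548) = 44078 lies outside [-32768, 32767].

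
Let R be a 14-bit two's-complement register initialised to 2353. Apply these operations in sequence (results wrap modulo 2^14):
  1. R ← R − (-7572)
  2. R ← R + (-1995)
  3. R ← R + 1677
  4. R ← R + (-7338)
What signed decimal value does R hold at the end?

Start: R = 2353 = 00100100110001.
R = 2353 − (-7572) = 9925; wraps to -6459 = 10011011000101
R = -6459 + (-1995) = -8454; wraps to 7930 = 01111011111010
R = 7930 + 1677 = 9607; wraps to -6777 = 10010110000111
R = -6777 + (-7338) = -14115; wraps to 2269 = 00100011011101

2269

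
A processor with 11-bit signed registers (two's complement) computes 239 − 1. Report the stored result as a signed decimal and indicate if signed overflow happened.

239 → 00011101111
1 → 00000000001
Subtract via negate-and-add: invert 00000000001 + 1 = 11111111111 (i.e. -1).
  00011101111
+ 11111111111
= 00011101110  (discard carry-out 1)
Result 00011101110: MSB = 0 → value 238.
Addends (after negating the subtrahend) have opposite signs, so signed overflow cannot occur.

238; no overflow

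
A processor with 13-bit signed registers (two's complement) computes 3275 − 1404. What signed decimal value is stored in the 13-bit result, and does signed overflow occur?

1871; no overflow

3275 → 0110011001011
1404 → 0010101111100
Subtract via negate-and-add: invert 0010101111100 + 1 = 1101010000100 (i.e. -1404).
  0110011001011
+ 1101010000100
= 0011101001111  (discard carry-out 1)
Result 0011101001111: MSB = 0 → value 1871.
Addends (after negating the subtrahend) have opposite signs, so signed overflow cannot occur.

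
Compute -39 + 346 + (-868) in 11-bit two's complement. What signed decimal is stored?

-39 + 346 = 307 (00100110011)
307 + (-868) = -561 (10111001111)

-561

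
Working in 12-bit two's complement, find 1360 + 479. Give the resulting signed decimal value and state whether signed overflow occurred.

1360 → 010101010000
479 → 000111011111
  010101010000
+ 000111011111
= 011100101111
Result 011100101111: MSB = 0 → value 1839.
Both addends are non-negative and so is the stored result: no signed overflow.

1839; no overflow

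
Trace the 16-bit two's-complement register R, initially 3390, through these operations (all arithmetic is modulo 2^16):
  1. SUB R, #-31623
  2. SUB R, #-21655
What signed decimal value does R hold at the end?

-8868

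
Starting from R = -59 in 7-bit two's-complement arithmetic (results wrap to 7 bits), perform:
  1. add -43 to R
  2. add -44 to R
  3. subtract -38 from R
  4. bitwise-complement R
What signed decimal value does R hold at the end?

-21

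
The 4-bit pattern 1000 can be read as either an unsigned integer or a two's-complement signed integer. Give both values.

Unsigned: 1000 = 8.
Signed: MSB=1 → 8 − 16 = -8.

unsigned = 8, signed = -8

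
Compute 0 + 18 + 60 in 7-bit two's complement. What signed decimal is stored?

-50

0 + 18 = 18 (0010010)
18 + 60 = 78 → wraps to -50 (1001110)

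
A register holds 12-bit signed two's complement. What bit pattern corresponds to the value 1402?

010101111010

1402 is non-negative, so write it directly in 12 bits: 010101111010.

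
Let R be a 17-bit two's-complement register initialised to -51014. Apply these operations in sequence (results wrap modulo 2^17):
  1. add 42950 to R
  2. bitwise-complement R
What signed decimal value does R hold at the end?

8063

Start: R = -51014 = 10011100010111010.
R = -51014 + 42950 = -8064 = 11110000010000000
R = NOT 11110000010000000 = 00001111101111111 = 8063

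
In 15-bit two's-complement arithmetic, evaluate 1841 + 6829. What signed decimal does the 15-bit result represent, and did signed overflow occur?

8670; no overflow

1841 → 000011100110001
6829 → 001101010101101
  000011100110001
+ 001101010101101
= 010000111011110
Result 010000111011110: MSB = 0 → value 8670.
Both addends are non-negative and so is the stored result: no signed overflow.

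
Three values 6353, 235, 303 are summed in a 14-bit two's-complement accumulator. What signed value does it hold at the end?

6891

6353 + 235 = 6588 (01100110111100)
6588 + 303 = 6891 (01101011101011)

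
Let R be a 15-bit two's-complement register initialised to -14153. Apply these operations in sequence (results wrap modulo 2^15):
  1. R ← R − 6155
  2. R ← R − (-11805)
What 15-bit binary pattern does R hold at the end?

101111011001001

Start: R = -14153 = 100100010110111.
R = -14153 − 6155 = -20308; wraps to 12460 = 011000010101100
R = 12460 − (-11805) = 24265; wraps to -8503 = 101111011001001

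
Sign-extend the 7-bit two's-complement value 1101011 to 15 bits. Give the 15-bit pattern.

MSB of 1101011 is 1; replicate it into the new high bits.
11111111|1101011 → 111111111101011 (still -21).

111111111101011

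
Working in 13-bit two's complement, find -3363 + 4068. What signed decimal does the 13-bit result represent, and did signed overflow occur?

705; no overflow

-3363 → 1001011011101
4068 → 0111111100100
  1001011011101
+ 0111111100100
= 0001011000001  (discard carry-out 1)
Result 0001011000001: MSB = 0 → value 705.
Addends have opposite signs, so signed overflow cannot occur.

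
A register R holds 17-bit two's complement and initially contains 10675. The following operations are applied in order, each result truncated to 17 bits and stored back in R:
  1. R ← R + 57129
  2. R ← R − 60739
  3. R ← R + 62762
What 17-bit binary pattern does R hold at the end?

Start: R = 10675 = 00010100110110011.
R = 10675 + 57129 = 67804; wraps to -63268 = 10000100011011100
R = -63268 − 60739 = -124007; wraps to 7065 = 00001101110011001
R = 7065 + 62762 = 69827; wraps to -61245 = 10001000011000011

10001000011000011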